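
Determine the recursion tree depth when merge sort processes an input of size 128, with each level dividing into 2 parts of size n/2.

For divide and conquer with division factor 2:

Problem sizes at each level:
Level 0: 128
Level 1: 64
Level 2: 32
Level 3: 16
Level 4: 8
Level 5: 4
Level 6: 2
Level 7: 1

The root is level 0 and the size-1 base case is level 7 (the tree spans levels 0 through 7, i.e. 8 levels counting the root), so the depth is the number of divisions: log_2(128) = 7

The recursion tree depth is log_2(128) = 7. At each level, the problem size is divided by 2, so it takes 7 divisions to reduce to a base case of size 1. The algorithm makes 2 recursive calls at each level.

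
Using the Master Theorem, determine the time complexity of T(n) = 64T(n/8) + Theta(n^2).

Master Theorem for T(n) = 64T(n/8) + O(n^2):

a = 64, b = 8, c = 2
log_b(a) = log_8(64) = 2.0000

Case 2: c = 2 = log_8(64) = 2.0000
T(n) = O(n^2 log n) = O(n^2 log n)

For T(n) = 64T(n/8) + O(n^2): log_8(64) = 2.0000. This is Case 2 of the Master Theorem (c = log_b(a), equal work at all levels), giving O(n^2 log n).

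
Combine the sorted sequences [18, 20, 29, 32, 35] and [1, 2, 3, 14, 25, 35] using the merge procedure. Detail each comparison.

Merging process:

Compare 18 vs 1: take 1 from right. Merged: [1]
Compare 18 vs 2: take 2 from right. Merged: [1, 2]
Compare 18 vs 3: take 3 from right. Merged: [1, 2, 3]
Compare 18 vs 14: take 14 from right. Merged: [1, 2, 3, 14]
Compare 18 vs 25: take 18 from left. Merged: [1, 2, 3, 14, 18]
Compare 20 vs 25: take 20 from left. Merged: [1, 2, 3, 14, 18, 20]
Compare 29 vs 25: take 25 from right. Merged: [1, 2, 3, 14, 18, 20, 25]
Compare 29 vs 35: take 29 from left. Merged: [1, 2, 3, 14, 18, 20, 25, 29]
Compare 32 vs 35: take 32 from left. Merged: [1, 2, 3, 14, 18, 20, 25, 29, 32]
Compare 35 vs 35: take 35 from left. Merged: [1, 2, 3, 14, 18, 20, 25, 29, 32, 35]
Append remaining from right: [35]. Merged: [1, 2, 3, 14, 18, 20, 25, 29, 32, 35, 35]

Final merged array: [1, 2, 3, 14, 18, 20, 25, 29, 32, 35, 35]
Total comparisons: 10

The merged array is [1, 2, 3, 14, 18, 20, 25, 29, 32, 35, 35], requiring 10 comparisons. The merge step runs in O(n) time where n is the total number of elements.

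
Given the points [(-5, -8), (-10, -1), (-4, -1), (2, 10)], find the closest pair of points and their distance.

Computing all pairwise distances among 4 points:

d((-5, -8), (-10, -1)) = 8.6023
d((-5, -8), (-4, -1)) = 7.0711
d((-5, -8), (2, 10)) = 19.3132
d((-10, -1), (-4, -1)) = 6.0 <-- minimum
d((-10, -1), (2, 10)) = 16.2788
d((-4, -1), (2, 10)) = 12.53

Closest pair: (-10, -1) and (-4, -1) with distance 6.0

The closest pair is (-10, -1) and (-4, -1) with Euclidean distance 6.0. For 4 points, brute-force pairwise comparison is shown above. For large n, the divide-and-conquer algorithm (sort by x, recurse on halves, check the dividing strip) achieves O(n log n).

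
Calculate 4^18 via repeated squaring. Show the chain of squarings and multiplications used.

Computing 4^18 by squaring (build up from 4^1; each line after the first costs one multiplication):

4^1 = 4
4^2 = (4^1)^2 = 4^2 = 16
4^4 = (4^2)^2 = 16^2 = 256
4^8 = (4^4)^2 = 256^2 = 65536
4^9 = 4 * 4^8 = 4 * 65536 = 262144
4^18 = (4^9)^2 = 262144^2 = 68719476736

Result: 68719476736
Multiplications needed: 5 (5 lines after 4^1)

4^18 = 68719476736. Using exponentiation by squaring, this requires 5 multiplications. The key idea: if the exponent is even, square the half-power; if odd, multiply by the base once.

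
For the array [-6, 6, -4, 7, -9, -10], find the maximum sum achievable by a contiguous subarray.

Using Kadane's algorithm on [-6, 6, -4, 7, -9, -10]:

Scanning through the array:
Position 1 (value 6): max_ending_here = 6, max_so_far = 6
Position 2 (value -4): max_ending_here = 2, max_so_far = 6
Position 3 (value 7): max_ending_here = 9, max_so_far = 9
Position 4 (value -9): max_ending_here = 0, max_so_far = 9
Position 5 (value -10): max_ending_here = -10, max_so_far = 9

Maximum subarray: [6, -4, 7]
Maximum sum: 9

The maximum subarray is [6, -4, 7] with sum 9. This subarray runs from index 1 to index 3.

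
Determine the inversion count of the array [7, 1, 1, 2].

Finding inversions in [7, 1, 1, 2]:

(0, 1): arr[0]=7 > arr[1]=1
(0, 2): arr[0]=7 > arr[2]=1
(0, 3): arr[0]=7 > arr[3]=2

Total inversions: 3

The array has 3 inversion(s): (0,1), (0,2), (0,3). Each pair (i,j) satisfies i < j and arr[i] > arr[j].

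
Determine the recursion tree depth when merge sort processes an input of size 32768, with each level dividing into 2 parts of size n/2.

For divide and conquer with division factor 2:

Problem sizes at each level:
Level 0: 32768
Level 1: 16384
Level 2: 8192
Level 3: 4096
Level 4: 2048
Level 5: 1024
Level 6: 512
Level 7: 256
Level 8: 128
Level 9: 64
Level 10: 32
Level 11: 16
Level 12: 8
Level 13: 4
Level 14: 2
Level 15: 1

The root is level 0 and the size-1 base case is level 15 (the tree spans levels 0 through 15, i.e. 16 levels counting the root), so the depth is the number of divisions: log_2(32768) = 15

The recursion tree depth is log_2(32768) = 15. At each level, the problem size is divided by 2, so it takes 15 divisions to reduce to a base case of size 1. The algorithm makes 2 recursive calls at each level.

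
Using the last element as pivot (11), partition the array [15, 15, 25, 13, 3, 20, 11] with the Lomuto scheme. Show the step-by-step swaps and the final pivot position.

Lomuto partition with pivot = 11:

Initial array: [15, 15, 25, 13, 3, 20, 11]

arr[0]=15 > 11: no swap
arr[1]=15 > 11: no swap
arr[2]=25 > 11: no swap
arr[3]=13 > 11: no swap
arr[4]=3 <= 11: swap with position 0, array becomes [3, 15, 25, 13, 15, 20, 11]
arr[5]=20 > 11: no swap

Place pivot at position 1: [3, 11, 25, 13, 15, 20, 15]
Pivot position: 1

After partitioning with pivot 11, the array becomes [3, 11, 25, 13, 15, 20, 15]. The pivot is placed at index 1. All elements to the left of the pivot are <= 11, and all elements to the right are > 11.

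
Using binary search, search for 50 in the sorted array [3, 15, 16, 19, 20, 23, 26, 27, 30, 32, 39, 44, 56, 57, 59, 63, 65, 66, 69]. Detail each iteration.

Binary search for 50 in [3, 15, 16, 19, 20, 23, 26, 27, 30, 32, 39, 44, 56, 57, 59, 63, 65, 66, 69]:

lo=0, hi=18, mid=9, arr[mid]=32 -> 32 < 50, search right half
lo=10, hi=18, mid=14, arr[mid]=59 -> 59 > 50, search left half
lo=10, hi=13, mid=11, arr[mid]=44 -> 44 < 50, search right half
lo=12, hi=13, mid=12, arr[mid]=56 -> 56 > 50, search left half
lo=12 > hi=11, target 50 not found

Binary search determines that 50 is not in the array after 4 comparisons. The search space was exhausted without finding the target.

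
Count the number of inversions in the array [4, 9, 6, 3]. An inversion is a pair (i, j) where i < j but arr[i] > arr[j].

Finding inversions in [4, 9, 6, 3]:

(0, 3): arr[0]=4 > arr[3]=3
(1, 2): arr[1]=9 > arr[2]=6
(1, 3): arr[1]=9 > arr[3]=3
(2, 3): arr[2]=6 > arr[3]=3

Total inversions: 4

The array has 4 inversion(s): (0,3), (1,2), (1,3), (2,3). Each pair (i,j) satisfies i < j and arr[i] > arr[j].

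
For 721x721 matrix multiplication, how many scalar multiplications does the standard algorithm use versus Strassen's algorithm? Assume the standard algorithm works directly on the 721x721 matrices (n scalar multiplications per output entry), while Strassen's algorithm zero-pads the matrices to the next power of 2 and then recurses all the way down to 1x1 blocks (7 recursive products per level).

Matrix multiplication for 721x721 matrices:

Strassen's algorithm requires power-of-2 dimensions. Pad 721x721 to 1024x1024 (next power of 2).

Standard algorithm: 721^3 = 374805361 multiplications
Strassen's algorithm: 7^(log2(1024)) = 7^10 = 282475249 multiplications
Savings: 374805361 - 282475249 = 92330112 multiplications

Standard: 374805361 multiplications (721^3). Strassen: 282475249 multiplications (7^10, after padding to 1024x1024). Strassen reduces 8 recursive multiplications to 7 at each level.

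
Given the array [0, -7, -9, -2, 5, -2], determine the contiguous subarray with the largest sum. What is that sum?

Using Kadane's algorithm on [0, -7, -9, -2, 5, -2]:

Scanning through the array:
Position 1 (value -7): max_ending_here = -7, max_so_far = 0
Position 2 (value -9): max_ending_here = -9, max_so_far = 0
Position 3 (value -2): max_ending_here = -2, max_so_far = 0
Position 4 (value 5): max_ending_here = 5, max_so_far = 5
Position 5 (value -2): max_ending_here = 3, max_so_far = 5

Maximum subarray: [5]
Maximum sum: 5

The maximum subarray is [5] with sum 5. This subarray runs from index 4 to index 4.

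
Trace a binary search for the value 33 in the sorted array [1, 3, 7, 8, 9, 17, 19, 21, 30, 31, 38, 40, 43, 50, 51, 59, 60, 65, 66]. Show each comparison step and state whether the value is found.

Binary search for 33 in [1, 3, 7, 8, 9, 17, 19, 21, 30, 31, 38, 40, 43, 50, 51, 59, 60, 65, 66]:

lo=0, hi=18, mid=9, arr[mid]=31 -> 31 < 33, search right half
lo=10, hi=18, mid=14, arr[mid]=51 -> 51 > 33, search left half
lo=10, hi=13, mid=11, arr[mid]=40 -> 40 > 33, search left half
lo=10, hi=10, mid=10, arr[mid]=38 -> 38 > 33, search left half
lo=10 > hi=9, target 33 not found

Binary search determines that 33 is not in the array after 4 comparisons. The search space was exhausted without finding the target.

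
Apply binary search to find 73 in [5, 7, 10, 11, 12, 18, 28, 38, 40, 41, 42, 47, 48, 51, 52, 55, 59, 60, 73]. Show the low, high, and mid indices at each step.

Binary search for 73 in [5, 7, 10, 11, 12, 18, 28, 38, 40, 41, 42, 47, 48, 51, 52, 55, 59, 60, 73]:

lo=0, hi=18, mid=9, arr[mid]=41 -> 41 < 73, search right half
lo=10, hi=18, mid=14, arr[mid]=52 -> 52 < 73, search right half
lo=15, hi=18, mid=16, arr[mid]=59 -> 59 < 73, search right half
lo=17, hi=18, mid=17, arr[mid]=60 -> 60 < 73, search right half
lo=18, hi=18, mid=18, arr[mid]=73 -> Found target at index 18!

Binary search finds 73 at index 18 after 5 comparisons. The search repeatedly halves the search space by comparing with the middle element.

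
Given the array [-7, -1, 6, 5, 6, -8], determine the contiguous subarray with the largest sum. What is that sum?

Using Kadane's algorithm on [-7, -1, 6, 5, 6, -8]:

Scanning through the array:
Position 1 (value -1): max_ending_here = -1, max_so_far = -1
Position 2 (value 6): max_ending_here = 6, max_so_far = 6
Position 3 (value 5): max_ending_here = 11, max_so_far = 11
Position 4 (value 6): max_ending_here = 17, max_so_far = 17
Position 5 (value -8): max_ending_here = 9, max_so_far = 17

Maximum subarray: [6, 5, 6]
Maximum sum: 17

The maximum subarray is [6, 5, 6] with sum 17. This subarray runs from index 2 to index 4.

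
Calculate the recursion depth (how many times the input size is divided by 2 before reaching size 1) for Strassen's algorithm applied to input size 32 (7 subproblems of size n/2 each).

For divide and conquer with division factor 2:

Problem sizes at each level:
Level 0: 32
Level 1: 16
Level 2: 8
Level 3: 4
Level 4: 2
Level 5: 1

The root is level 0 and the size-1 base case is level 5 (the tree spans levels 0 through 5, i.e. 6 levels counting the root), so the depth is the number of divisions: log_2(32) = 5

The recursion tree depth is log_2(32) = 5. At each level, the problem size is divided by 2, so it takes 5 divisions to reduce to a base case of size 1. The algorithm makes 7 recursive calls at each level.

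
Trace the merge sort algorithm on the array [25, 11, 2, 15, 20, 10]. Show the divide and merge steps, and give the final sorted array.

Merge sort trace:

Split: [25, 11, 2, 15, 20, 10] -> [25, 11, 2] and [15, 20, 10]
  Split: [25, 11, 2] -> [25] and [11, 2]
    Split: [11, 2] -> [11] and [2]
    Merge: [11] + [2] -> [2, 11]
  Merge: [25] + [2, 11] -> [2, 11, 25]
  Split: [15, 20, 10] -> [15] and [20, 10]
    Split: [20, 10] -> [20] and [10]
    Merge: [20] + [10] -> [10, 20]
  Merge: [15] + [10, 20] -> [10, 15, 20]
Merge: [2, 11, 25] + [10, 15, 20] -> [2, 10, 11, 15, 20, 25]

Final sorted array: [2, 10, 11, 15, 20, 25]

The merge sort proceeds by recursively splitting the array and merging sorted halves.
After all merges, the sorted array is [2, 10, 11, 15, 20, 25].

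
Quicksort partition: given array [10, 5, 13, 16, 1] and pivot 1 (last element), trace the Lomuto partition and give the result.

Lomuto partition with pivot = 1:

Initial array: [10, 5, 13, 16, 1]

arr[0]=10 > 1: no swap
arr[1]=5 > 1: no swap
arr[2]=13 > 1: no swap
arr[3]=16 > 1: no swap

Place pivot at position 0: [1, 5, 13, 16, 10]
Pivot position: 0

After partitioning with pivot 1, the array becomes [1, 5, 13, 16, 10]. The pivot is placed at index 0. All elements to the left of the pivot are <= 1, and all elements to the right are > 1.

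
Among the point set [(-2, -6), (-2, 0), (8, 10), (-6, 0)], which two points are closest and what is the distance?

Computing all pairwise distances among 4 points:

d((-2, -6), (-2, 0)) = 6.0
d((-2, -6), (8, 10)) = 18.868
d((-2, -6), (-6, 0)) = 7.2111
d((-2, 0), (8, 10)) = 14.1421
d((-2, 0), (-6, 0)) = 4.0 <-- minimum
d((8, 10), (-6, 0)) = 17.2047

Closest pair: (-2, 0) and (-6, 0) with distance 4.0

The closest pair is (-2, 0) and (-6, 0) with Euclidean distance 4.0. For 4 points, brute-force pairwise comparison is shown above. For large n, the divide-and-conquer algorithm (sort by x, recurse on halves, check the dividing strip) achieves O(n log n).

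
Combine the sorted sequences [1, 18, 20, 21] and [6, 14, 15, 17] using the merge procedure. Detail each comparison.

Merging process:

Compare 1 vs 6: take 1 from left. Merged: [1]
Compare 18 vs 6: take 6 from right. Merged: [1, 6]
Compare 18 vs 14: take 14 from right. Merged: [1, 6, 14]
Compare 18 vs 15: take 15 from right. Merged: [1, 6, 14, 15]
Compare 18 vs 17: take 17 from right. Merged: [1, 6, 14, 15, 17]
Append remaining from left: [18, 20, 21]. Merged: [1, 6, 14, 15, 17, 18, 20, 21]

Final merged array: [1, 6, 14, 15, 17, 18, 20, 21]
Total comparisons: 5

The merged array is [1, 6, 14, 15, 17, 18, 20, 21], requiring 5 comparisons. The merge step runs in O(n) time where n is the total number of elements.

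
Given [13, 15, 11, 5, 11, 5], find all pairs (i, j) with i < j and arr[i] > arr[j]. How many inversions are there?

Finding inversions in [13, 15, 11, 5, 11, 5]:

(0, 2): arr[0]=13 > arr[2]=11
(0, 3): arr[0]=13 > arr[3]=5
(0, 4): arr[0]=13 > arr[4]=11
(0, 5): arr[0]=13 > arr[5]=5
(1, 2): arr[1]=15 > arr[2]=11
(1, 3): arr[1]=15 > arr[3]=5
(1, 4): arr[1]=15 > arr[4]=11
(1, 5): arr[1]=15 > arr[5]=5
(2, 3): arr[2]=11 > arr[3]=5
(2, 5): arr[2]=11 > arr[5]=5
(4, 5): arr[4]=11 > arr[5]=5

Total inversions: 11

The array has 11 inversion(s): (0,2), (0,3), (0,4), (0,5), (1,2), (1,3), (1,4), (1,5), (2,3), (2,5), (4,5). Each pair (i,j) satisfies i < j and arr[i] > arr[j].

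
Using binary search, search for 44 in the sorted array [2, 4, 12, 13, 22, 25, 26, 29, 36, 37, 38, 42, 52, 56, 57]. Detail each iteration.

Binary search for 44 in [2, 4, 12, 13, 22, 25, 26, 29, 36, 37, 38, 42, 52, 56, 57]:

lo=0, hi=14, mid=7, arr[mid]=29 -> 29 < 44, search right half
lo=8, hi=14, mid=11, arr[mid]=42 -> 42 < 44, search right half
lo=12, hi=14, mid=13, arr[mid]=56 -> 56 > 44, search left half
lo=12, hi=12, mid=12, arr[mid]=52 -> 52 > 44, search left half
lo=12 > hi=11, target 44 not found

Binary search determines that 44 is not in the array after 4 comparisons. The search space was exhausted without finding the target.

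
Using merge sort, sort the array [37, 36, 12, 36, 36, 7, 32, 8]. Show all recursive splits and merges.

Merge sort trace:

Split: [37, 36, 12, 36, 36, 7, 32, 8] -> [37, 36, 12, 36] and [36, 7, 32, 8]
  Split: [37, 36, 12, 36] -> [37, 36] and [12, 36]
    Split: [37, 36] -> [37] and [36]
    Merge: [37] + [36] -> [36, 37]
    Split: [12, 36] -> [12] and [36]
    Merge: [12] + [36] -> [12, 36]
  Merge: [36, 37] + [12, 36] -> [12, 36, 36, 37]
  Split: [36, 7, 32, 8] -> [36, 7] and [32, 8]
    Split: [36, 7] -> [36] and [7]
    Merge: [36] + [7] -> [7, 36]
    Split: [32, 8] -> [32] and [8]
    Merge: [32] + [8] -> [8, 32]
  Merge: [7, 36] + [8, 32] -> [7, 8, 32, 36]
Merge: [12, 36, 36, 37] + [7, 8, 32, 36] -> [7, 8, 12, 32, 36, 36, 36, 37]

Final sorted array: [7, 8, 12, 32, 36, 36, 36, 37]

The merge sort proceeds by recursively splitting the array and merging sorted halves.
After all merges, the sorted array is [7, 8, 12, 32, 36, 36, 36, 37].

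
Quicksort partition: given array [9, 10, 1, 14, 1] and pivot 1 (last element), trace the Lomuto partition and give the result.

Lomuto partition with pivot = 1:

Initial array: [9, 10, 1, 14, 1]

arr[0]=9 > 1: no swap
arr[1]=10 > 1: no swap
arr[2]=1 <= 1: swap with position 0, array becomes [1, 10, 9, 14, 1]
arr[3]=14 > 1: no swap

Place pivot at position 1: [1, 1, 9, 14, 10]
Pivot position: 1

After partitioning with pivot 1, the array becomes [1, 1, 9, 14, 10]. The pivot is placed at index 1. All elements to the left of the pivot are <= 1, and all elements to the right are > 1.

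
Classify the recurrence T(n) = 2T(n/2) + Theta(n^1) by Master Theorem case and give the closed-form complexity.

Master Theorem for T(n) = 2T(n/2) + O(n^1):

a = 2, b = 2, c = 1
log_b(a) = log_2(2) = 1.0000

Case 2: c = 1 = log_2(2) = 1.0000
T(n) = O(n^1 log n) = O(n log n)

For T(n) = 2T(n/2) + O(n^1): log_2(2) = 1.0000. This is Case 2 of the Master Theorem (c = log_b(a), equal work at all levels), giving O(n log n).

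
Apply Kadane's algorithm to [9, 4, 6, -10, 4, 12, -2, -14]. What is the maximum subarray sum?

Using Kadane's algorithm on [9, 4, 6, -10, 4, 12, -2, -14]:

Scanning through the array:
Position 1 (value 4): max_ending_here = 13, max_so_far = 13
Position 2 (value 6): max_ending_here = 19, max_so_far = 19
Position 3 (value -10): max_ending_here = 9, max_so_far = 19
Position 4 (value 4): max_ending_here = 13, max_so_far = 19
Position 5 (value 12): max_ending_here = 25, max_so_far = 25
Position 6 (value -2): max_ending_here = 23, max_so_far = 25
Position 7 (value -14): max_ending_here = 9, max_so_far = 25

Maximum subarray: [9, 4, 6, -10, 4, 12]
Maximum sum: 25

The maximum subarray is [9, 4, 6, -10, 4, 12] with sum 25. This subarray runs from index 0 to index 5.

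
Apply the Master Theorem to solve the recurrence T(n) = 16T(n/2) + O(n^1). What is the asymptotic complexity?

Master Theorem for T(n) = 16T(n/2) + O(n^1):

a = 16, b = 2, c = 1
log_b(a) = log_2(16) = 4.0000

Case 1: c = 1 < log_2(16) = 4.0000
T(n) = O(n^(log_2 16)) = O(n^4)

For T(n) = 16T(n/2) + O(n^1): log_2(16) = 4.0000. This is Case 1 of the Master Theorem (c < log_b(a), work dominated by leaves), giving O(n^4).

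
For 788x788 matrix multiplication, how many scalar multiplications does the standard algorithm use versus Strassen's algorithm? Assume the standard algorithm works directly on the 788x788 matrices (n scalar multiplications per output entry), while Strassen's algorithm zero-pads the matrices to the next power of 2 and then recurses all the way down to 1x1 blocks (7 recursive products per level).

Matrix multiplication for 788x788 matrices:

Strassen's algorithm requires power-of-2 dimensions. Pad 788x788 to 1024x1024 (next power of 2).

Standard algorithm: 788^3 = 489303872 multiplications
Strassen's algorithm: 7^(log2(1024)) = 7^10 = 282475249 multiplications
Savings: 489303872 - 282475249 = 206828623 multiplications

Standard: 489303872 multiplications (788^3). Strassen: 282475249 multiplications (7^10, after padding to 1024x1024). Strassen reduces 8 recursive multiplications to 7 at each level.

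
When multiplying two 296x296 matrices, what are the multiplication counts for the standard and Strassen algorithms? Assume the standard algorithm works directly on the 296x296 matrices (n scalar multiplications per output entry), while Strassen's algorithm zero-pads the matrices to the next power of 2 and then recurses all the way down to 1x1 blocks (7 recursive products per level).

Matrix multiplication for 296x296 matrices:

Strassen's algorithm requires power-of-2 dimensions. Pad 296x296 to 512x512 (next power of 2).

Standard algorithm: 296^3 = 25934336 multiplications
Strassen's algorithm: 7^(log2(512)) = 7^9 = 40353607 multiplications
Difference: 25934336 - 40353607 = -14419271 (Strassen uses MORE here due to padding overhead — for small or just-over-power-of-2 n, padding can outweigh the per-level savings)

Standard: 25934336 multiplications (296^3). Strassen: 40353607 multiplications (7^9, after padding to 512x512). Strassen reduces 8 recursive multiplications to 7 at each level.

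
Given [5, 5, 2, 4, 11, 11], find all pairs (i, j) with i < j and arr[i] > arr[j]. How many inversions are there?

Finding inversions in [5, 5, 2, 4, 11, 11]:

(0, 2): arr[0]=5 > arr[2]=2
(0, 3): arr[0]=5 > arr[3]=4
(1, 2): arr[1]=5 > arr[2]=2
(1, 3): arr[1]=5 > arr[3]=4

Total inversions: 4

The array has 4 inversion(s): (0,2), (0,3), (1,2), (1,3). Each pair (i,j) satisfies i < j and arr[i] > arr[j].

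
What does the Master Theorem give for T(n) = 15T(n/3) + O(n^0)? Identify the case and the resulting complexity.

Master Theorem for T(n) = 15T(n/3) + O(n^0):

a = 15, b = 3, c = 0
log_b(a) = log_3(15) = 2.4650

Case 1: c = 0 < log_3(15) = 2.4650
T(n) = O(n^(log_3 15))

For T(n) = 15T(n/3) + O(n^0): log_3(15) = 2.4650. This is Case 1 of the Master Theorem (c < log_b(a), work dominated by leaves), giving O(n^(log_3 15)).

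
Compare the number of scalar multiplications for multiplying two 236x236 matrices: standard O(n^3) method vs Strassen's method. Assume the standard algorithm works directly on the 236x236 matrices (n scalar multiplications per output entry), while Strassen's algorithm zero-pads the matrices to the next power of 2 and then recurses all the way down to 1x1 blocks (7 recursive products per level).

Matrix multiplication for 236x236 matrices:

Strassen's algorithm requires power-of-2 dimensions. Pad 236x236 to 256x256 (next power of 2).

Standard algorithm: 236^3 = 13144256 multiplications
Strassen's algorithm: 7^(log2(256)) = 7^8 = 5764801 multiplications
Savings: 13144256 - 5764801 = 7379455 multiplications

Standard: 13144256 multiplications (236^3). Strassen: 5764801 multiplications (7^8, after padding to 256x256). Strassen reduces 8 recursive multiplications to 7 at each level.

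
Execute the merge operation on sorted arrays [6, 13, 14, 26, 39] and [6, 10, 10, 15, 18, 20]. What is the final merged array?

Merging process:

Compare 6 vs 6: take 6 from left. Merged: [6]
Compare 13 vs 6: take 6 from right. Merged: [6, 6]
Compare 13 vs 10: take 10 from right. Merged: [6, 6, 10]
Compare 13 vs 10: take 10 from right. Merged: [6, 6, 10, 10]
Compare 13 vs 15: take 13 from left. Merged: [6, 6, 10, 10, 13]
Compare 14 vs 15: take 14 from left. Merged: [6, 6, 10, 10, 13, 14]
Compare 26 vs 15: take 15 from right. Merged: [6, 6, 10, 10, 13, 14, 15]
Compare 26 vs 18: take 18 from right. Merged: [6, 6, 10, 10, 13, 14, 15, 18]
Compare 26 vs 20: take 20 from right. Merged: [6, 6, 10, 10, 13, 14, 15, 18, 20]
Append remaining from left: [26, 39]. Merged: [6, 6, 10, 10, 13, 14, 15, 18, 20, 26, 39]

Final merged array: [6, 6, 10, 10, 13, 14, 15, 18, 20, 26, 39]
Total comparisons: 9

The merged array is [6, 6, 10, 10, 13, 14, 15, 18, 20, 26, 39], requiring 9 comparisons. The merge step runs in O(n) time where n is the total number of elements.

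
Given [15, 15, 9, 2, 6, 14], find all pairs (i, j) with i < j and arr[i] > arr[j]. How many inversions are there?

Finding inversions in [15, 15, 9, 2, 6, 14]:

(0, 2): arr[0]=15 > arr[2]=9
(0, 3): arr[0]=15 > arr[3]=2
(0, 4): arr[0]=15 > arr[4]=6
(0, 5): arr[0]=15 > arr[5]=14
(1, 2): arr[1]=15 > arr[2]=9
(1, 3): arr[1]=15 > arr[3]=2
(1, 4): arr[1]=15 > arr[4]=6
(1, 5): arr[1]=15 > arr[5]=14
(2, 3): arr[2]=9 > arr[3]=2
(2, 4): arr[2]=9 > arr[4]=6

Total inversions: 10

The array has 10 inversion(s): (0,2), (0,3), (0,4), (0,5), (1,2), (1,3), (1,4), (1,5), (2,3), (2,4). Each pair (i,j) satisfies i < j and arr[i] > arr[j].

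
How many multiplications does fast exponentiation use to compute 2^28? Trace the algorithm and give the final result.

Computing 2^28 by squaring (build up from 2^1; each line after the first costs one multiplication):

2^1 = 2
2^2 = (2^1)^2 = 2^2 = 4
2^3 = 2 * 2^2 = 2 * 4 = 8
2^6 = (2^3)^2 = 8^2 = 64
2^7 = 2 * 2^6 = 2 * 64 = 128
2^14 = (2^7)^2 = 128^2 = 16384
2^28 = (2^14)^2 = 16384^2 = 268435456

Result: 268435456
Multiplications needed: 6 (6 lines after 2^1)

2^28 = 268435456. Using exponentiation by squaring, this requires 6 multiplications. The key idea: if the exponent is even, square the half-power; if odd, multiply by the base once.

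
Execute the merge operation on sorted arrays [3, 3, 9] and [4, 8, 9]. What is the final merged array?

Merging process:

Compare 3 vs 4: take 3 from left. Merged: [3]
Compare 3 vs 4: take 3 from left. Merged: [3, 3]
Compare 9 vs 4: take 4 from right. Merged: [3, 3, 4]
Compare 9 vs 8: take 8 from right. Merged: [3, 3, 4, 8]
Compare 9 vs 9: take 9 from left. Merged: [3, 3, 4, 8, 9]
Append remaining from right: [9]. Merged: [3, 3, 4, 8, 9, 9]

Final merged array: [3, 3, 4, 8, 9, 9]
Total comparisons: 5

The merged array is [3, 3, 4, 8, 9, 9], requiring 5 comparisons. The merge step runs in O(n) time where n is the total number of elements.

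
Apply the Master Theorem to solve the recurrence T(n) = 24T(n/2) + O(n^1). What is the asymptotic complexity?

Master Theorem for T(n) = 24T(n/2) + O(n^1):

a = 24, b = 2, c = 1
log_b(a) = log_2(24) = 4.5850

Case 1: c = 1 < log_2(24) = 4.5850
T(n) = O(n^(log_2 24))

For T(n) = 24T(n/2) + O(n^1): log_2(24) = 4.5850. This is Case 1 of the Master Theorem (c < log_b(a), work dominated by leaves), giving O(n^(log_2 24)).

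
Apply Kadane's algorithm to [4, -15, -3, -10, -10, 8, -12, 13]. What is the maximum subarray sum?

Using Kadane's algorithm on [4, -15, -3, -10, -10, 8, -12, 13]:

Scanning through the array:
Position 1 (value -15): max_ending_here = -11, max_so_far = 4
Position 2 (value -3): max_ending_here = -3, max_so_far = 4
Position 3 (value -10): max_ending_here = -10, max_so_far = 4
Position 4 (value -10): max_ending_here = -10, max_so_far = 4
Position 5 (value 8): max_ending_here = 8, max_so_far = 8
Position 6 (value -12): max_ending_here = -4, max_so_far = 8
Position 7 (value 13): max_ending_here = 13, max_so_far = 13

Maximum subarray: [13]
Maximum sum: 13

The maximum subarray is [13] with sum 13. This subarray runs from index 7 to index 7.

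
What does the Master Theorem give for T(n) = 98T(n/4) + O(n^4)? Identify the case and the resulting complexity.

Master Theorem for T(n) = 98T(n/4) + O(n^4):

a = 98, b = 4, c = 4
log_b(a) = log_4(98) = 3.3074

Case 3: c = 4 > log_4(98) = 3.3074
T(n) = O(n^4) = O(n^4)

For T(n) = 98T(n/4) + O(n^4): log_4(98) = 3.3074. This is Case 3 of the Master Theorem (c > log_b(a), work dominated by root), giving O(n^4).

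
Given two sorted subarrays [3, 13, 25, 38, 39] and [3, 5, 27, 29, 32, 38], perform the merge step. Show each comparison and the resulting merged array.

Merging process:

Compare 3 vs 3: take 3 from left. Merged: [3]
Compare 13 vs 3: take 3 from right. Merged: [3, 3]
Compare 13 vs 5: take 5 from right. Merged: [3, 3, 5]
Compare 13 vs 27: take 13 from left. Merged: [3, 3, 5, 13]
Compare 25 vs 27: take 25 from left. Merged: [3, 3, 5, 13, 25]
Compare 38 vs 27: take 27 from right. Merged: [3, 3, 5, 13, 25, 27]
Compare 38 vs 29: take 29 from right. Merged: [3, 3, 5, 13, 25, 27, 29]
Compare 38 vs 32: take 32 from right. Merged: [3, 3, 5, 13, 25, 27, 29, 32]
Compare 38 vs 38: take 38 from left. Merged: [3, 3, 5, 13, 25, 27, 29, 32, 38]
Compare 39 vs 38: take 38 from right. Merged: [3, 3, 5, 13, 25, 27, 29, 32, 38, 38]
Append remaining from left: [39]. Merged: [3, 3, 5, 13, 25, 27, 29, 32, 38, 38, 39]

Final merged array: [3, 3, 5, 13, 25, 27, 29, 32, 38, 38, 39]
Total comparisons: 10

The merged array is [3, 3, 5, 13, 25, 27, 29, 32, 38, 38, 39], requiring 10 comparisons. The merge step runs in O(n) time where n is the total number of elements.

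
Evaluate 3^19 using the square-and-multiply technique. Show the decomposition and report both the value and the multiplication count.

Computing 3^19 by squaring (build up from 3^1; each line after the first costs one multiplication):

3^1 = 3
3^2 = (3^1)^2 = 3^2 = 9
3^4 = (3^2)^2 = 9^2 = 81
3^8 = (3^4)^2 = 81^2 = 6561
3^9 = 3 * 3^8 = 3 * 6561 = 19683
3^18 = (3^9)^2 = 19683^2 = 387420489
3^19 = 3 * 3^18 = 3 * 387420489 = 1162261467

Result: 1162261467
Multiplications needed: 6 (6 lines after 3^1)

3^19 = 1162261467. Using exponentiation by squaring, this requires 6 multiplications. The key idea: if the exponent is even, square the half-power; if odd, multiply by the base once.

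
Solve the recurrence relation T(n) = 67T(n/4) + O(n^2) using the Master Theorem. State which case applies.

Master Theorem for T(n) = 67T(n/4) + O(n^2):

a = 67, b = 4, c = 2
log_b(a) = log_4(67) = 3.0330

Case 1: c = 2 < log_4(67) = 3.0330
T(n) = O(n^(log_4 67))

For T(n) = 67T(n/4) + O(n^2): log_4(67) = 3.0330. This is Case 1 of the Master Theorem (c < log_b(a), work dominated by leaves), giving O(n^(log_4 67)).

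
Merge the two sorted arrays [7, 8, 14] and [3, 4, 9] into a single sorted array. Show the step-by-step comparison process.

Merging process:

Compare 7 vs 3: take 3 from right. Merged: [3]
Compare 7 vs 4: take 4 from right. Merged: [3, 4]
Compare 7 vs 9: take 7 from left. Merged: [3, 4, 7]
Compare 8 vs 9: take 8 from left. Merged: [3, 4, 7, 8]
Compare 14 vs 9: take 9 from right. Merged: [3, 4, 7, 8, 9]
Append remaining from left: [14]. Merged: [3, 4, 7, 8, 9, 14]

Final merged array: [3, 4, 7, 8, 9, 14]
Total comparisons: 5

The merged array is [3, 4, 7, 8, 9, 14], requiring 5 comparisons. The merge step runs in O(n) time where n is the total number of elements.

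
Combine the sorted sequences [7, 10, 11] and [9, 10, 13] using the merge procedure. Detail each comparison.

Merging process:

Compare 7 vs 9: take 7 from left. Merged: [7]
Compare 10 vs 9: take 9 from right. Merged: [7, 9]
Compare 10 vs 10: take 10 from left. Merged: [7, 9, 10]
Compare 11 vs 10: take 10 from right. Merged: [7, 9, 10, 10]
Compare 11 vs 13: take 11 from left. Merged: [7, 9, 10, 10, 11]
Append remaining from right: [13]. Merged: [7, 9, 10, 10, 11, 13]

Final merged array: [7, 9, 10, 10, 11, 13]
Total comparisons: 5

The merged array is [7, 9, 10, 10, 11, 13], requiring 5 comparisons. The merge step runs in O(n) time where n is the total number of elements.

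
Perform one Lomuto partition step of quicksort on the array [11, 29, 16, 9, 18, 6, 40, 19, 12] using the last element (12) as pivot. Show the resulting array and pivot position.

Lomuto partition with pivot = 12:

Initial array: [11, 29, 16, 9, 18, 6, 40, 19, 12]

arr[0]=11 <= 12: swap with position 0, array becomes [11, 29, 16, 9, 18, 6, 40, 19, 12]
arr[1]=29 > 12: no swap
arr[2]=16 > 12: no swap
arr[3]=9 <= 12: swap with position 1, array becomes [11, 9, 16, 29, 18, 6, 40, 19, 12]
arr[4]=18 > 12: no swap
arr[5]=6 <= 12: swap with position 2, array becomes [11, 9, 6, 29, 18, 16, 40, 19, 12]
arr[6]=40 > 12: no swap
arr[7]=19 > 12: no swap

Place pivot at position 3: [11, 9, 6, 12, 18, 16, 40, 19, 29]
Pivot position: 3

After partitioning with pivot 12, the array becomes [11, 9, 6, 12, 18, 16, 40, 19, 29]. The pivot is placed at index 3. All elements to the left of the pivot are <= 12, and all elements to the right are > 12.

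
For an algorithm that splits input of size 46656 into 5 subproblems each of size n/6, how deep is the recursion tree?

For divide and conquer with division factor 6:

Problem sizes at each level:
Level 0: 46656
Level 1: 7776
Level 2: 1296
Level 3: 216
Level 4: 36
Level 5: 6
Level 6: 1

The root is level 0 and the size-1 base case is level 6 (the tree spans levels 0 through 6, i.e. 7 levels counting the root), so the depth is the number of divisions: log_6(46656) = 6

The recursion tree depth is log_6(46656) = 6. At each level, the problem size is divided by 6, so it takes 6 divisions to reduce to a base case of size 1. The algorithm makes 5 recursive calls at each level.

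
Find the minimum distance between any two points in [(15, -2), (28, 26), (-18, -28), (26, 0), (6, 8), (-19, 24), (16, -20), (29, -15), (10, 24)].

Computing all pairwise distances among 9 points:

d((15, -2), (28, 26)) = 30.8707
d((15, -2), (-18, -28)) = 42.0119
d((15, -2), (26, 0)) = 11.1803 <-- minimum
d((15, -2), (6, 8)) = 13.4536
d((15, -2), (-19, 24)) = 42.8019
d((15, -2), (16, -20)) = 18.0278
d((15, -2), (29, -15)) = 19.105
d((15, -2), (10, 24)) = 26.4764
d((28, 26), (-18, -28)) = 70.9366
d((28, 26), (26, 0)) = 26.0768
d((28, 26), (6, 8)) = 28.4253
d((28, 26), (-19, 24)) = 47.0425
d((28, 26), (16, -20)) = 47.5395
d((28, 26), (29, -15)) = 41.0122
d((28, 26), (10, 24)) = 18.1108
d((-18, -28), (26, 0)) = 52.1536
d((-18, -28), (6, 8)) = 43.2666
d((-18, -28), (-19, 24)) = 52.0096
d((-18, -28), (16, -20)) = 34.9285
d((-18, -28), (29, -15)) = 48.7647
d((-18, -28), (10, 24)) = 59.0593
d((26, 0), (6, 8)) = 21.5407
d((26, 0), (-19, 24)) = 51.0
d((26, 0), (16, -20)) = 22.3607
d((26, 0), (29, -15)) = 15.2971
d((26, 0), (10, 24)) = 28.8444
d((6, 8), (-19, 24)) = 29.6816
d((6, 8), (16, -20)) = 29.7321
d((6, 8), (29, -15)) = 32.5269
d((6, 8), (10, 24)) = 16.4924
d((-19, 24), (16, -20)) = 56.2228
d((-19, 24), (29, -15)) = 61.8466
d((-19, 24), (10, 24)) = 29.0
d((16, -20), (29, -15)) = 13.9284
d((16, -20), (10, 24)) = 44.4072
d((29, -15), (10, 24)) = 43.382

Closest pair: (15, -2) and (26, 0) with distance 11.1803

The closest pair is (15, -2) and (26, 0) with Euclidean distance 11.1803. For 9 points, brute-force pairwise comparison is shown above. For large n, the divide-and-conquer algorithm (sort by x, recurse on halves, check the dividing strip) achieves O(n log n).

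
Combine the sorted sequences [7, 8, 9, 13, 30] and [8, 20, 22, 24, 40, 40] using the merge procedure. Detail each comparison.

Merging process:

Compare 7 vs 8: take 7 from left. Merged: [7]
Compare 8 vs 8: take 8 from left. Merged: [7, 8]
Compare 9 vs 8: take 8 from right. Merged: [7, 8, 8]
Compare 9 vs 20: take 9 from left. Merged: [7, 8, 8, 9]
Compare 13 vs 20: take 13 from left. Merged: [7, 8, 8, 9, 13]
Compare 30 vs 20: take 20 from right. Merged: [7, 8, 8, 9, 13, 20]
Compare 30 vs 22: take 22 from right. Merged: [7, 8, 8, 9, 13, 20, 22]
Compare 30 vs 24: take 24 from right. Merged: [7, 8, 8, 9, 13, 20, 22, 24]
Compare 30 vs 40: take 30 from left. Merged: [7, 8, 8, 9, 13, 20, 22, 24, 30]
Append remaining from right: [40, 40]. Merged: [7, 8, 8, 9, 13, 20, 22, 24, 30, 40, 40]

Final merged array: [7, 8, 8, 9, 13, 20, 22, 24, 30, 40, 40]
Total comparisons: 9

The merged array is [7, 8, 8, 9, 13, 20, 22, 24, 30, 40, 40], requiring 9 comparisons. The merge step runs in O(n) time where n is the total number of elements.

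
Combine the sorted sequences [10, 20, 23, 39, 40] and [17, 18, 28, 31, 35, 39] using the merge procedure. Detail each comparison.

Merging process:

Compare 10 vs 17: take 10 from left. Merged: [10]
Compare 20 vs 17: take 17 from right. Merged: [10, 17]
Compare 20 vs 18: take 18 from right. Merged: [10, 17, 18]
Compare 20 vs 28: take 20 from left. Merged: [10, 17, 18, 20]
Compare 23 vs 28: take 23 from left. Merged: [10, 17, 18, 20, 23]
Compare 39 vs 28: take 28 from right. Merged: [10, 17, 18, 20, 23, 28]
Compare 39 vs 31: take 31 from right. Merged: [10, 17, 18, 20, 23, 28, 31]
Compare 39 vs 35: take 35 from right. Merged: [10, 17, 18, 20, 23, 28, 31, 35]
Compare 39 vs 39: take 39 from left. Merged: [10, 17, 18, 20, 23, 28, 31, 35, 39]
Compare 40 vs 39: take 39 from right. Merged: [10, 17, 18, 20, 23, 28, 31, 35, 39, 39]
Append remaining from left: [40]. Merged: [10, 17, 18, 20, 23, 28, 31, 35, 39, 39, 40]

Final merged array: [10, 17, 18, 20, 23, 28, 31, 35, 39, 39, 40]
Total comparisons: 10

The merged array is [10, 17, 18, 20, 23, 28, 31, 35, 39, 39, 40], requiring 10 comparisons. The merge step runs in O(n) time where n is the total number of elements.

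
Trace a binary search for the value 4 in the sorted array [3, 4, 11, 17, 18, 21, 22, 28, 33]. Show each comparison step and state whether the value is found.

Binary search for 4 in [3, 4, 11, 17, 18, 21, 22, 28, 33]:

lo=0, hi=8, mid=4, arr[mid]=18 -> 18 > 4, search left half
lo=0, hi=3, mid=1, arr[mid]=4 -> Found target at index 1!

Binary search finds 4 at index 1 after 2 comparisons. The search repeatedly halves the search space by comparing with the middle element.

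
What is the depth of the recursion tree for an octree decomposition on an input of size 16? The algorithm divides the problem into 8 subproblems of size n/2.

For divide and conquer with division factor 2:

Problem sizes at each level:
Level 0: 16
Level 1: 8
Level 2: 4
Level 3: 2
Level 4: 1

The root is level 0 and the size-1 base case is level 4 (the tree spans levels 0 through 4, i.e. 5 levels counting the root), so the depth is the number of divisions: log_2(16) = 4

The recursion tree depth is log_2(16) = 4. At each level, the problem size is divided by 2, so it takes 4 divisions to reduce to a base case of size 1. The algorithm makes 8 recursive calls at each level.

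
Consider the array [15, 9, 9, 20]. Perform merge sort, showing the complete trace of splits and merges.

Merge sort trace:

Split: [15, 9, 9, 20] -> [15, 9] and [9, 20]
  Split: [15, 9] -> [15] and [9]
  Merge: [15] + [9] -> [9, 15]
  Split: [9, 20] -> [9] and [20]
  Merge: [9] + [20] -> [9, 20]
Merge: [9, 15] + [9, 20] -> [9, 9, 15, 20]

Final sorted array: [9, 9, 15, 20]

The merge sort proceeds by recursively splitting the array and merging sorted halves.
After all merges, the sorted array is [9, 9, 15, 20].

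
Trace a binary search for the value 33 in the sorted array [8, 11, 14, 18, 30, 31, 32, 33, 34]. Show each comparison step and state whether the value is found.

Binary search for 33 in [8, 11, 14, 18, 30, 31, 32, 33, 34]:

lo=0, hi=8, mid=4, arr[mid]=30 -> 30 < 33, search right half
lo=5, hi=8, mid=6, arr[mid]=32 -> 32 < 33, search right half
lo=7, hi=8, mid=7, arr[mid]=33 -> Found target at index 7!

Binary search finds 33 at index 7 after 3 comparisons. The search repeatedly halves the search space by comparing with the middle element.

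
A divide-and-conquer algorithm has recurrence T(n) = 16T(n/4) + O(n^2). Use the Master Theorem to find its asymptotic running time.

Master Theorem for T(n) = 16T(n/4) + O(n^2):

a = 16, b = 4, c = 2
log_b(a) = log_4(16) = 2.0000

Case 2: c = 2 = log_4(16) = 2.0000
T(n) = O(n^2 log n) = O(n^2 log n)

For T(n) = 16T(n/4) + O(n^2): log_4(16) = 2.0000. This is Case 2 of the Master Theorem (c = log_b(a), equal work at all levels), giving O(n^2 log n).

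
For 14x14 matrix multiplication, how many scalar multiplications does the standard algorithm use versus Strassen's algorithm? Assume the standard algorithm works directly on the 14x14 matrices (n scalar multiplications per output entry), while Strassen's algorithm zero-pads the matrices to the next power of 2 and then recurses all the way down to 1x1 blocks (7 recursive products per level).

Matrix multiplication for 14x14 matrices:

Strassen's algorithm requires power-of-2 dimensions. Pad 14x14 to 16x16 (next power of 2).

Standard algorithm: 14^3 = 2744 multiplications
Strassen's algorithm: 7^(log2(16)) = 7^4 = 2401 multiplications
Savings: 2744 - 2401 = 343 multiplications

Standard: 2744 multiplications (14^3). Strassen: 2401 multiplications (7^4, after padding to 16x16). Strassen reduces 8 recursive multiplications to 7 at each level.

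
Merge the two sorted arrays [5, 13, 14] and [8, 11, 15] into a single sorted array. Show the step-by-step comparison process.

Merging process:

Compare 5 vs 8: take 5 from left. Merged: [5]
Compare 13 vs 8: take 8 from right. Merged: [5, 8]
Compare 13 vs 11: take 11 from right. Merged: [5, 8, 11]
Compare 13 vs 15: take 13 from left. Merged: [5, 8, 11, 13]
Compare 14 vs 15: take 14 from left. Merged: [5, 8, 11, 13, 14]
Append remaining from right: [15]. Merged: [5, 8, 11, 13, 14, 15]

Final merged array: [5, 8, 11, 13, 14, 15]
Total comparisons: 5

The merged array is [5, 8, 11, 13, 14, 15], requiring 5 comparisons. The merge step runs in O(n) time where n is the total number of elements.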